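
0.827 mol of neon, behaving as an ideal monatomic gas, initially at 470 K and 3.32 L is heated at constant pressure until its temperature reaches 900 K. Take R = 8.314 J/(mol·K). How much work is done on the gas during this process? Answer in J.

P₁ = nRT₁/V₁ = 0.827×8.314×470/3.32 = 973 kPa.
Isobaric: P stays 973 kPa; V/T = const ⇒ T₂ = 900 K, V₂ = 6.36 L.
W = PΔV = 973×(6.36−3.32) kPa·L = 2960 J.
Work done on the gas = −W_by = -2960 J.

-2960 J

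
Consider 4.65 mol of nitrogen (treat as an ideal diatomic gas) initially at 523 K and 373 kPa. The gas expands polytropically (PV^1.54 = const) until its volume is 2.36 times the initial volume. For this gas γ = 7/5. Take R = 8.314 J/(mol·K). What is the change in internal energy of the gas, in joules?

-18800 J

V₁ = nRT₁/P₁ = 4.65×8.314×523/373 = 54.2 L.
Polytropic n=1.54: T₂ = T₁(V₁/V₂)^(n−1) = 523×(0.424)^0.54 = 329 K; P₂ = P₁(V₁/V₂)^n = 99.4 kPa.
For an ideal gas ΔU = nCvΔT with Cv = (5/2)R = 20.8 J/(mol·K).
ΔU = 4.65×20.8×(329−523) = -18800 J.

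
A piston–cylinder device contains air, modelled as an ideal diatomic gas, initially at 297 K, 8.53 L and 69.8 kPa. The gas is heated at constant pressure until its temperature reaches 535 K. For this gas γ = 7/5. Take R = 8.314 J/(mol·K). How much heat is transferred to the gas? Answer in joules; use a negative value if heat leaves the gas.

n = P₁V₁/(RT₁) = 69.8×8.53/(8.314×297) = 0.241 mol.
Isobaric: P stays 69.8 kPa; V/T = const ⇒ T₂ = 535 K, V₂ = 15.4 L.
W = PΔV = 69.8×(15.4−8.53) kPa·L = 477 J.
ΔU = nCvΔT = 0.241×20.8×(535−297) = 1190 J.
Q = ΔU + W = nCpΔT = 1670 J.

1670 J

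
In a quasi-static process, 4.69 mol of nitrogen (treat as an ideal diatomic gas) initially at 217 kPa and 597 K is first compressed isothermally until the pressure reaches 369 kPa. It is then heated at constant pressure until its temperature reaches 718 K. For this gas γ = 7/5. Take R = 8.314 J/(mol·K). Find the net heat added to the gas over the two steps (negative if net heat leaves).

V₁ = nRT₁/P₁ = 4.69×8.314×597/217 = 107 L.
Step 1 — Isothermal: T stays 597 K; PV = const ⇒ V₂ = 63.1 L, P₂ = 369 kPa.
ΔU = 0 (ideal gas, T constant).
W = nRT ln(V₂/V₁) = 4.69×8.314×597×ln(0.588) = -12400 J.
Q = ΔU + W = -12400 J.
State after step 1: P = 369 kPa, V = 63.1 L, T = 597 K.
Step 2 — Isobaric: P stays 369 kPa; V/T = const ⇒ T₂ = 718 K, V₂ = 75.9 L.
W = PΔV = 369×(75.9−63.1) kPa·L = 4720 J.
ΔU = nCvΔT = 4.69×20.8×(718−597) = 11800 J.
Q = ΔU + W = nCpΔT = 16500 J.
Net over both steps: W = -7640 J, Q = 4150 J, ΔU = 11800 J.

4150 J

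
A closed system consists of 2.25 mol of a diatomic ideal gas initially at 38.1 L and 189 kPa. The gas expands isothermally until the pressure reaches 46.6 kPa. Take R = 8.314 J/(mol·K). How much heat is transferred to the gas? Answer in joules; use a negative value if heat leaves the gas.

T₁ = P₁V₁/(nR) = 189×38.1/(2.25×8.314) = 385 K.
Isothermal: T stays 385 K; PV = const ⇒ V₂ = 155 L, P₂ = 46.6 kPa.
ΔU = 0 (ideal gas, T constant).
W = nRT ln(V₂/V₁) = 2.25×8.314×385×ln(4.06) = 10100 J.
Q = ΔU + W = 10100 J.

10100 J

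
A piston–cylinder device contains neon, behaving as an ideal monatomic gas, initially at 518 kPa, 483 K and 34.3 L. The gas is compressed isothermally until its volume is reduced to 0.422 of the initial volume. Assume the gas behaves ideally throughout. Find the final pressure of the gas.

1230 kPa

Isothermal: T stays 483 K; PV = const ⇒ V₂ = 14.5 L, P₂ = 1230 kPa.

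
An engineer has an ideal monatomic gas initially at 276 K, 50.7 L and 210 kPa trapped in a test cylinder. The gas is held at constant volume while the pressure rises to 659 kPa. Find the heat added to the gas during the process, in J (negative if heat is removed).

34100 J

n = P₁V₁/(RT₁) = 210×50.7/(8.314×276) = 4.64 mol.
Isochoric: V stays 50.7 L; P/T = const ⇒ T₂ = 866 K, P₂ = 659 kPa.
W = 0 (no volume change).
ΔU = nCvΔT = 4.64×12.5×(866−276) = 34100 J.
Q = ΔU = 34100 J.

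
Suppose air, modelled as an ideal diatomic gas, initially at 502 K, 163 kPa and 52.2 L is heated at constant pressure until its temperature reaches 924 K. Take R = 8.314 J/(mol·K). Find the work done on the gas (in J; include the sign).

-7150 J

n = P₁V₁/(RT₁) = 163×52.2/(8.314×502) = 2.04 mol.
Isobaric: P stays 163 kPa; V/T = const ⇒ T₂ = 924 K, V₂ = 96.1 L.
W = PΔV = 163×(96.1−52.2) kPa·L = 7150 J.
Work done on the gas = −W_by = -7150 J.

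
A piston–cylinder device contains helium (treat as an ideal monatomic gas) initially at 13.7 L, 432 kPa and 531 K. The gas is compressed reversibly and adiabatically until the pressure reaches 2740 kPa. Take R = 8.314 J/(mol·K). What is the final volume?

Adiabatic: T₂/T₁ = (P₂/P₁)^((γ−1)/γ) ⇒ T₂ = 531×(6.34)^0.400 = 1110 K; V₂ = 4.52 L.

4.52 L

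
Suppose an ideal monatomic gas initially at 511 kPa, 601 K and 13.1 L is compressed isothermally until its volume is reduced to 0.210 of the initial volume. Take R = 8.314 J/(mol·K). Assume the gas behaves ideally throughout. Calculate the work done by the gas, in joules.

-10400 J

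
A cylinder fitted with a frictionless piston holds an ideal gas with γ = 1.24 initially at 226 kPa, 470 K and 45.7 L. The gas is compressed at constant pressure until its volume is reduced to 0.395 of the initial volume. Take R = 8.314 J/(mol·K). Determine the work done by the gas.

n = P₁V₁/(RT₁) = 226×45.7/(8.314×470) = 2.64 mol.
Isobaric: P stays 226 kPa; V/T = const ⇒ T₂ = 186 K, V₂ = 18.1 L.
W = PΔV = 226×(18.1−45.7) kPa·L = -6250 J.

-6250 J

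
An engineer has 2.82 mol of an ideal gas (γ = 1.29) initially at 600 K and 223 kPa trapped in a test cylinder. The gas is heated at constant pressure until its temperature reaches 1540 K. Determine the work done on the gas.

V₁ = nRT₁/P₁ = 2.82×8.314×600/223 = 63.1 L.
Isobaric: P stays 223 kPa; V/T = const ⇒ T₂ = 1540 K, V₂ = 162 L.
W = PΔV = 223×(162−63.1) kPa·L = 22000 J.
Work done on the gas = −W_by = -22000 J.

-22000 J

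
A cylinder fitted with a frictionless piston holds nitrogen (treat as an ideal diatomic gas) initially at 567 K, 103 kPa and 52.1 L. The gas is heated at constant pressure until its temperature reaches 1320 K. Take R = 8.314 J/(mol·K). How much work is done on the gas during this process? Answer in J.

-7130 J

n = P₁V₁/(RT₁) = 103×52.1/(8.314×567) = 1.14 mol.
Isobaric: P stays 103 kPa; V/T = const ⇒ T₂ = 1320 K, V₂ = 121 L.
W = PΔV = 103×(121−52.1) kPa·L = 7130 J.
Work done on the gas = −W_by = -7130 J.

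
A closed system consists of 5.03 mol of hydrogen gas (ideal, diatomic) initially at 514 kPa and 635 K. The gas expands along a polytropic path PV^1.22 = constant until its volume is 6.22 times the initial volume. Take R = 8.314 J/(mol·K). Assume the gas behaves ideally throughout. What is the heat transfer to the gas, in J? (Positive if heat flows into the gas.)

18000 J

V₁ = nRT₁/P₁ = 5.03×8.314×635/514 = 51.7 L.
Polytropic n=1.22: T₂ = T₁(V₁/V₂)^(n−1) = 635×(0.161)^0.22 = 425 K; P₂ = P₁(V₁/V₂)^n = 55.3 kPa.
W = (P₁V₁−P₂V₂)/(n−1) = (514×51.7−55.3×321)/0.22 = 40000 J.
ΔU = nCvΔT = 5.03×20.8×(425−635) = -22000 J.
Q = ΔU + W = 18000 J.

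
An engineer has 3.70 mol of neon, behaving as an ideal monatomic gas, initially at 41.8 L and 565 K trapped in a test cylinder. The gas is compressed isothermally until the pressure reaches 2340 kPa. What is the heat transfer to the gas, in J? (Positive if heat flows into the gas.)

P₁ = nRT₁/V₁ = 3.70×8.314×565/41.8 = 416 kPa.
Isothermal: T stays 565 K; PV = const ⇒ V₂ = 7.43 L, P₂ = 2340 kPa.
ΔU = 0 (ideal gas, T constant).
W = nRT ln(V₂/V₁) = 3.70×8.314×565×ln(0.178) = -30000 J.
Q = ΔU + W = -30000 J.

-30000 J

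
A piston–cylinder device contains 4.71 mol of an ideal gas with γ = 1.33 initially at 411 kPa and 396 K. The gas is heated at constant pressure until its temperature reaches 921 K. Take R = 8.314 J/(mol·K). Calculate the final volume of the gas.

87.8 L

V₁ = nRT₁/P₁ = 4.71×8.314×396/411 = 37.7 L.
Isobaric: P stays 411 kPa; V/T = const ⇒ T₂ = 921 K, V₂ = 87.8 L.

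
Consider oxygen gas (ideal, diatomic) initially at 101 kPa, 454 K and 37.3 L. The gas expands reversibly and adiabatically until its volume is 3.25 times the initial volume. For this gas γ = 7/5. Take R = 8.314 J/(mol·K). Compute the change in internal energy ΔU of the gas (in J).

n = P₁V₁/(RT₁) = 101×37.3/(8.314×454) = 0.998 mol.
Adiabatic: TV^(γ−1) = const ⇒ T₂ = 454×(0.308)^0.400 = 283 K; PV^γ = const ⇒ P₂ = 19.4 kPa.
For an ideal gas ΔU = nCvΔT with Cv = (5/2)R = 20.8 J/(mol·K).
ΔU = 0.998×20.8×(283−454) = -3540 J.

-3540 J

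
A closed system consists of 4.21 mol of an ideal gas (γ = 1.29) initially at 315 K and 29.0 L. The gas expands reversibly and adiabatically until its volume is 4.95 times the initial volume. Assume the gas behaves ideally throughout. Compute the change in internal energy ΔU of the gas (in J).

P₁ = nRT₁/V₁ = 4.21×8.314×315/29.0 = 380 kPa.
Adiabatic: TV^(γ−1) = const ⇒ T₂ = 315×(0.202)^0.290 = 198 K; PV^γ = const ⇒ P₂ = 48.3 kPa.
For an ideal gas ΔU = nCvΔT with Cv = R/(γ−1) = 28.7 J/(mol·K).
ΔU = 4.21×28.7×(198−315) = -14100 J.

-14100 J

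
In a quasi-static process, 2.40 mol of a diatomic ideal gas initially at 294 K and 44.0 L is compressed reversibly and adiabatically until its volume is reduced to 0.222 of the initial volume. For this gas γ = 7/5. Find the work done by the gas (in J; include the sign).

-12100 J

P₁ = nRT₁/V₁ = 2.40×8.314×294/44.0 = 133 kPa.
Adiabatic: TV^(γ−1) = const ⇒ T₂ = 294×(4.50)^0.400 = 537 K; PV^γ = const ⇒ P₂ = 1100 kPa.
ΔU = nCvΔT = 2.40×20.8×(537−294) = 12100 J.
Q = 0 for an adiabatic process, so W = −ΔU = -12100 J.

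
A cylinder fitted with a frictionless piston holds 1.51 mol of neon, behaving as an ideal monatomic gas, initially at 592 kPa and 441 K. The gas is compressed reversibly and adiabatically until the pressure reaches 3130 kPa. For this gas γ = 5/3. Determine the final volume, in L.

V₁ = nRT₁/P₁ = 1.51×8.314×441/592 = 9.35 L.
Adiabatic: T₂/T₁ = (P₂/P₁)^((γ−1)/γ) ⇒ T₂ = 441×(5.29)^0.400 = 858 K; V₂ = 3.44 L.

3.44 L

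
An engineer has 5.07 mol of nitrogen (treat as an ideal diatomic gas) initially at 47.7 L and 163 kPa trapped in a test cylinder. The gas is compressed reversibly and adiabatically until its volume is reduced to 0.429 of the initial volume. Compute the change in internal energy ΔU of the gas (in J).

7830 J

T₁ = P₁V₁/(nR) = 163×47.7/(5.07×8.314) = 184 K.
Adiabatic: TV^(γ−1) = const ⇒ T₂ = 184×(2.33)^0.400 = 259 K; PV^γ = const ⇒ P₂ = 533 kPa.
For an ideal gas ΔU = nCvΔT with Cv = (5/2)R = 20.8 J/(mol·K).
ΔU = 5.07×20.8×(259−184) = 7830 J.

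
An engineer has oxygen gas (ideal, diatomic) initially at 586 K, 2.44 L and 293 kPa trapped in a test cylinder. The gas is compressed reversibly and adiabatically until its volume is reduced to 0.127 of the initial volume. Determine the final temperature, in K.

Adiabatic: TV^(γ−1) = const ⇒ T₂ = 586×(7.87)^0.400 = 1340 K; PV^γ = const ⇒ P₂ = 5270 kPa.

1340 K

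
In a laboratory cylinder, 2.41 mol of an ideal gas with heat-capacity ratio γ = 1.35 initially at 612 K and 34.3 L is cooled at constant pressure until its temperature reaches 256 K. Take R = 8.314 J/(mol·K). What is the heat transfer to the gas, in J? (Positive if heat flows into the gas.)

P₁ = nRT₁/V₁ = 2.41×8.314×612/34.3 = 358 kPa.
Isobaric: P stays 358 kPa; V/T = const ⇒ T₂ = 256 K, V₂ = 14.3 L.
W = PΔV = 358×(14.3−34.3) kPa·L = -7130 J.
ΔU = nCvΔT = 2.41×23.8×(256−612) = -20400 J.
Q = ΔU + W = nCpΔT = -27500 J.

-27500 J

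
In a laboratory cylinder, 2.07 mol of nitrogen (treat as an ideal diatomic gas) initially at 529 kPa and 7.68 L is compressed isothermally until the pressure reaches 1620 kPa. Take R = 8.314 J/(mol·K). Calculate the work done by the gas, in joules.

-4550 J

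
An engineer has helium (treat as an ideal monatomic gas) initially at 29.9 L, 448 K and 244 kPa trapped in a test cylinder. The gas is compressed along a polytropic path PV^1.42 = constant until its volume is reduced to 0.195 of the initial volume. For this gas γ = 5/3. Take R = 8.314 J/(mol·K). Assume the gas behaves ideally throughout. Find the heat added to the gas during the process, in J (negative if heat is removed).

-6340 J

n = P₁V₁/(RT₁) = 244×29.9/(8.314×448) = 1.96 mol.
Polytropic n=1.42: T₂ = T₁(V₁/V₂)^(n−1) = 448×(5.13)^0.42 = 890 K; P₂ = P₁(V₁/V₂)^n = 2490 kPa.
W = (P₁V₁−P₂V₂)/(n−1) = (244×29.9−2490×5.83)/0.42 = -17100 J.
ΔU = nCvΔT = 1.96×12.5×(890−448) = 10800 J.
Q = ΔU + W = -6340 J.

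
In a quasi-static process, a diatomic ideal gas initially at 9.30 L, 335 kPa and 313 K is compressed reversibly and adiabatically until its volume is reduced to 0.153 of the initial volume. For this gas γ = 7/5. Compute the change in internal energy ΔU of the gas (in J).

8720 J

n = P₁V₁/(RT₁) = 335×9.30/(8.314×313) = 1.20 mol.
Adiabatic: TV^(γ−1) = const ⇒ T₂ = 313×(6.54)^0.400 = 663 K; PV^γ = const ⇒ P₂ = 4640 kPa.
For an ideal gas ΔU = nCvΔT with Cv = (5/2)R = 20.8 J/(mol·K).
ΔU = 1.20×20.8×(663−313) = 8720 J.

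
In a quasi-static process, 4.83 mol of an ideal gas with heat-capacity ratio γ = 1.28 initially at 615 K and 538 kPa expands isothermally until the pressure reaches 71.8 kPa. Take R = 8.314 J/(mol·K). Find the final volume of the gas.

344 L

V₁ = nRT₁/P₁ = 4.83×8.314×615/538 = 45.9 L.
Isothermal: T stays 615 K; PV = const ⇒ V₂ = 344 L, P₂ = 71.8 kPa.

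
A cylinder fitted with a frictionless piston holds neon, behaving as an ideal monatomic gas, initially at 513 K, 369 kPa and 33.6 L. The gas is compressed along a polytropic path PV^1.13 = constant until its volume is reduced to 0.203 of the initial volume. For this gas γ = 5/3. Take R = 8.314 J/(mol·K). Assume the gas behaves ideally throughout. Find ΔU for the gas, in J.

4280 J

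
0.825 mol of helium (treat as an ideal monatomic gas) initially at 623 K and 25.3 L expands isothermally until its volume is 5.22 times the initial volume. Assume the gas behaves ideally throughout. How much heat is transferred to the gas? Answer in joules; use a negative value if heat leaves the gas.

7060 J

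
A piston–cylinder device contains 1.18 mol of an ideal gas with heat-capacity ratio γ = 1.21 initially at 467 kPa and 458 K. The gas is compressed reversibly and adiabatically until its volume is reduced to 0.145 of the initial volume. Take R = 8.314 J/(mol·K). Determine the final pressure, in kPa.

4830 kPa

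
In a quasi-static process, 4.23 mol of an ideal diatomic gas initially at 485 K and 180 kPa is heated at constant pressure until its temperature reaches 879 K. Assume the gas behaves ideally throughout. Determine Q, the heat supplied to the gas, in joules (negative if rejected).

V₁ = nRT₁/P₁ = 4.23×8.314×485/180 = 94.8 L.
Isobaric: P stays 180 kPa; V/T = const ⇒ T₂ = 879 K, V₂ = 172 L.
W = PΔV = 180×(172−94.8) kPa·L = 13900 J.
ΔU = nCvΔT = 4.23×20.8×(879−485) = 34600 J.
Q = ΔU + W = nCpΔT = 48500 J.

48500 J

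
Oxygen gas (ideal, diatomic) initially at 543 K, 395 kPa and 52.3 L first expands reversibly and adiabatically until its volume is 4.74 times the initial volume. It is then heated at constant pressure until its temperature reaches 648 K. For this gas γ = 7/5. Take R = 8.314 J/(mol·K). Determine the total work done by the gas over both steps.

n = P₁V₁/(RT₁) = 395×52.3/(8.314×543) = 4.58 mol.
Step 1 — Adiabatic: TV^(γ−1) = const ⇒ T₂ = 543×(0.211)^0.400 = 291 K; PV^γ = const ⇒ P₂ = 44.7 kPa.
ΔU = nCvΔT = 4.58×20.8×(291−543) = -23900 J.
Q = 0 for an adiabatic process, so W = −ΔU = 23900 J.
State after step 1: P = 44.7 kPa, V = 248 L, T = 291 K.
Step 2 — Isobaric: P stays 44.7 kPa; V/T = const ⇒ T₂ = 648 K, V₂ = 551 L.
W = PΔV = 44.7×(551−248) kPa·L = 13600 J.
ΔU = nCvΔT = 4.58×20.8×(648−291) = 33900 J.
Q = ΔU + W = nCpΔT = 47500 J.
Net over both steps: W = 37500 J, Q = 47500 J, ΔU = 9990 J.

37500 J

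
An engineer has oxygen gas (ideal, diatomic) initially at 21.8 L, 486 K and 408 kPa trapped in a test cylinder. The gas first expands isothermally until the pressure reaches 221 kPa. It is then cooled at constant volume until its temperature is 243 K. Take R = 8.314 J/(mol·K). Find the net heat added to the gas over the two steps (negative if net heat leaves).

n = P₁V₁/(RT₁) = 408×21.8/(8.314×486) = 2.20 mol.
Step 1 — Isothermal: T stays 486 K; PV = const ⇒ V₂ = 40.2 L, P₂ = 221 kPa.
ΔU = 0 (ideal gas, T constant).
W = nRT ln(V₂/V₁) = 2.20×8.314×486×ln(1.85) = 5450 J.
Q = ΔU + W = 5450 J.
State after step 1: P = 221 kPa, V = 40.2 L, T = 486 K.
Step 2 — Isochoric: V stays 40.2 L; P/T = const ⇒ T₂ = 243 K, P₂ = 110 kPa.
W = 0 (no volume change).
ΔU = nCvΔT = 2.20×20.8×(243−486) = -11100 J.
Q = ΔU = -11100 J.
Net over both steps: W = 5450 J, Q = -5660 J, ΔU = -11100 J.

-5660 J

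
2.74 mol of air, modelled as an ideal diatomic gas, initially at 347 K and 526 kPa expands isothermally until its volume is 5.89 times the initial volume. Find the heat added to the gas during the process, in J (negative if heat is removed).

14000 J

V₁ = nRT₁/P₁ = 2.74×8.314×347/526 = 15.0 L.
Isothermal: T stays 347 K; PV = const ⇒ V₂ = 88.5 L, P₂ = 89.3 kPa.
ΔU = 0 (ideal gas, T constant).
W = nRT ln(V₂/V₁) = 2.74×8.314×347×ln(5.89) = 14000 J.
Q = ΔU + W = 14000 J.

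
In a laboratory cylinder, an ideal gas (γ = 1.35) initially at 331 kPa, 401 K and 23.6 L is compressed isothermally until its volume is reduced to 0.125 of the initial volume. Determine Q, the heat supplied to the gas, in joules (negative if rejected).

n = P₁V₁/(RT₁) = 331×23.6/(8.314×401) = 2.34 mol.
Isothermal: T stays 401 K; PV = const ⇒ V₂ = 2.95 L, P₂ = 2650 kPa.
ΔU = 0 (ideal gas, T constant).
W = nRT ln(V₂/V₁) = 2.34×8.314×401×ln(0.125) = -16200 J.
Q = ΔU + W = -16200 J.

-16200 J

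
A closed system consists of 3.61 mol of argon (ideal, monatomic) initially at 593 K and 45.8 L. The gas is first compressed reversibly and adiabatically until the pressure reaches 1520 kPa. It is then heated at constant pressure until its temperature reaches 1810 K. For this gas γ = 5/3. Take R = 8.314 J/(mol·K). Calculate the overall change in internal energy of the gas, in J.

P₁ = nRT₁/V₁ = 3.61×8.314×593/45.8 = 389 kPa.
Step 1 — Adiabatic: T₂/T₁ = (P₂/P₁)^((γ−1)/γ) ⇒ T₂ = 593×(3.91)^0.400 = 1020 K; V₂ = 20.2 L.
ΔU = nCvΔT = 3.61×12.5×(1020−593) = 19400 J.
Q = 0 for an adiabatic process, so W = −ΔU = -19400 J.
State after step 1: P = 1520 kPa, V = 20.2 L, T = 1020 K.
Step 2 — Isobaric: P stays 1520 kPa; V/T = const ⇒ T₂ = 1810 K, V₂ = 35.7 L.
W = PΔV = 1520×(35.7−20.2) kPa·L = 23600 J.
ΔU = nCvΔT = 3.61×12.5×(1810−1020) = 35400 J.
Q = ΔU + W = nCpΔT = 59000 J.
Net over both steps: W = 4240 J, Q = 59000 J, ΔU = 54800 J.

54800 J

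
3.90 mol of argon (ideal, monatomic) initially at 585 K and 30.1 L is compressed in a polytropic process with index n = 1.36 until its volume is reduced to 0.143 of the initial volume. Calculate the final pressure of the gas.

P₁ = nRT₁/V₁ = 3.90×8.314×585/30.1 = 630 kPa.
Polytropic n=1.36: T₂ = T₁(V₁/V₂)^(n−1) = 585×(6.99)^0.36 = 1180 K; P₂ = P₁(V₁/V₂)^n = 8880 kPa.

8880 kPa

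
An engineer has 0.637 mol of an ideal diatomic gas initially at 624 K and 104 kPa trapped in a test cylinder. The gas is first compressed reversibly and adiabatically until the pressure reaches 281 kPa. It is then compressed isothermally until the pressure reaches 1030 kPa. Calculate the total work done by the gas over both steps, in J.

-8420 J

V₁ = nRT₁/P₁ = 0.637×8.314×624/104 = 31.8 L.
Step 1 — Adiabatic: T₂/T₁ = (P₂/P₁)^((γ−1)/γ) ⇒ T₂ = 624×(2.70)^0.286 = 829 K; V₂ = 15.6 L.
ΔU = nCvΔT = 0.637×20.8×(829−624) = 2710 J.
Q = 0 for an adiabatic process, so W = −ΔU = -2710 J.
State after step 1: P = 281 kPa, V = 15.6 L, T = 829 K.
Step 2 — Isothermal: T stays 829 K; PV = const ⇒ V₂ = 4.26 L, P₂ = 1030 kPa.
ΔU = 0 (ideal gas, T constant).
W = nRT ln(V₂/V₁) = 0.637×8.314×829×ln(0.273) = -5700 J.
Q = ΔU + W = -5700 J.
Net over both steps: W = -8420 J, Q = -5700 J, ΔU = 2710 J.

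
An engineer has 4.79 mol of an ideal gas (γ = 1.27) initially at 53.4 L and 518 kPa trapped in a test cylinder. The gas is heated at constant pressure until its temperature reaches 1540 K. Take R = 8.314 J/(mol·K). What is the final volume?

118 L

T₁ = P₁V₁/(nR) = 518×53.4/(4.79×8.314) = 695 K.
Isobaric: P stays 518 kPa; V/T = const ⇒ T₂ = 1540 K, V₂ = 118 L.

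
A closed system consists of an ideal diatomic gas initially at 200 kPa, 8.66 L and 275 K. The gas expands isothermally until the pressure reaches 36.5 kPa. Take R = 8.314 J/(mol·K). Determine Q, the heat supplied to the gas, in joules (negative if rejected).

2950 J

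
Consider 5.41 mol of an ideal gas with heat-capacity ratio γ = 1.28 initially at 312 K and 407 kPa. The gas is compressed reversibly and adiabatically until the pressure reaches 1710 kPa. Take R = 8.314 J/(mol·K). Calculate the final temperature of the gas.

V₁ = nRT₁/P₁ = 5.41×8.314×312/407 = 34.5 L.
Adiabatic: T₂/T₁ = (P₂/P₁)^((γ−1)/γ) ⇒ T₂ = 312×(4.20)^0.219 = 427 K; V₂ = 11.2 L.

427 K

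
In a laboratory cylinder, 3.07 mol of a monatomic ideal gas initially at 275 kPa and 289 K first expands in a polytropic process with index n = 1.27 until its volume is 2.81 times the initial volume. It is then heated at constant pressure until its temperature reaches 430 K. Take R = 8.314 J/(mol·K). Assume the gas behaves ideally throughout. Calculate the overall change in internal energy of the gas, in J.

5400 J

V₁ = nRT₁/P₁ = 3.07×8.314×289/275 = 26.8 L.
Step 1 — Polytropic n=1.27: T₂ = T₁(V₁/V₂)^(n−1) = 289×(0.356)^0.27 = 219 K; P₂ = P₁(V₁/V₂)^n = 74.0 kPa.
W = (P₁V₁−P₂V₂)/(n−1) = (275×26.8−74.0×75.4)/0.27 = 6650 J.
ΔU = nCvΔT = 3.07×12.5×(219−289) = -2690 J.
Q = ΔU + W = 3960 J.
State after step 1: P = 74.0 kPa, V = 75.4 L, T = 219 K.
Step 2 — Isobaric: P stays 74.0 kPa; V/T = const ⇒ T₂ = 430 K, V₂ = 148 L.
W = PΔV = 74.0×(148−75.4) kPa·L = 5390 J.
ΔU = nCvΔT = 3.07×12.5×(430−219) = 8090 J.
Q = ΔU + W = nCpΔT = 13500 J.
Net over both steps: W = 12000 J, Q = 17400 J, ΔU = 5400 J.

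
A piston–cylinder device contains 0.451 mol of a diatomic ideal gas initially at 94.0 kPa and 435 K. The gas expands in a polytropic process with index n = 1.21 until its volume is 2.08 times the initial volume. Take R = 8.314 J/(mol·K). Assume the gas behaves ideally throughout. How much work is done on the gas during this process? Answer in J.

V₁ = nRT₁/P₁ = 0.451×8.314×435/94.0 = 17.4 L.
Polytropic n=1.21: T₂ = T₁(V₁/V₂)^(n−1) = 435×(0.481)^0.21 = 373 K; P₂ = P₁(V₁/V₂)^n = 38.7 kPa.
W = (P₁V₁−P₂V₂)/(n−1) = (94.0×17.4−38.7×36.1)/0.21 = 1110 J.
Work done on the gas = −W_by = -1110 J.

-1110 J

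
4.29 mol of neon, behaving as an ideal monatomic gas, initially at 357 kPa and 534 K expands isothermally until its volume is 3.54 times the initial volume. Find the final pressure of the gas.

101 kPa

V₁ = nRT₁/P₁ = 4.29×8.314×534/357 = 53.4 L.
Isothermal: T stays 534 K; PV = const ⇒ V₂ = 189 L, P₂ = 101 kPa.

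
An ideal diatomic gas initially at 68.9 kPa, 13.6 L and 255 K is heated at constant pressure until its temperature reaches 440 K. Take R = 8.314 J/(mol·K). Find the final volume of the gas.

23.5 L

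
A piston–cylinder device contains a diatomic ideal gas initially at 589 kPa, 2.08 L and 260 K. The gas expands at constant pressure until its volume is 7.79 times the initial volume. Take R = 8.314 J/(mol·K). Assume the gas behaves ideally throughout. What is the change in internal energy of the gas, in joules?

20800 J

n = P₁V₁/(RT₁) = 589×2.08/(8.314×260) = 0.567 mol.
Isobaric: P stays 589 kPa; V/T = const ⇒ T₂ = 2030 K, V₂ = 16.2 L.
For an ideal gas ΔU = nCvΔT with Cv = (5/2)R = 20.8 J/(mol·K).
ΔU = 0.567×20.8×(2030−260) = 20800 J.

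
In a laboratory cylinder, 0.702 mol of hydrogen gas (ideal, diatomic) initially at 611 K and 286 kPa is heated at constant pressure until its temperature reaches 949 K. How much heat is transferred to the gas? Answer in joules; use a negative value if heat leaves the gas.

6900 J

V₁ = nRT₁/P₁ = 0.702×8.314×611/286 = 12.5 L.
Isobaric: P stays 286 kPa; V/T = const ⇒ T₂ = 949 K, V₂ = 19.4 L.
W = PΔV = 286×(19.4−12.5) kPa·L = 1970 J.
ΔU = nCvΔT = 0.702×20.8×(949−611) = 4930 J.
Q = ΔU + W = nCpΔT = 6900 J.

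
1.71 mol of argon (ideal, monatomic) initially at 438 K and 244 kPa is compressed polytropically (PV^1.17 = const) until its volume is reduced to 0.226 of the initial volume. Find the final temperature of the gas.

564 K

V₁ = nRT₁/P₁ = 1.71×8.314×438/244 = 25.5 L.
Polytropic n=1.17: T₂ = T₁(V₁/V₂)^(n−1) = 438×(4.42)^0.17 = 564 K; P₂ = P₁(V₁/V₂)^n = 1390 kPa.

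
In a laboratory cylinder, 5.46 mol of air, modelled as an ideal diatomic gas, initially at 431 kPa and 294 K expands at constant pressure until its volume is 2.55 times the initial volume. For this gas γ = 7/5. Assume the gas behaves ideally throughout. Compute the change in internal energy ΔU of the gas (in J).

51700 J

V₁ = nRT₁/P₁ = 5.46×8.314×294/431 = 31.0 L.
Isobaric: P stays 431 kPa; V/T = const ⇒ T₂ = 750 K, V₂ = 79.0 L.
For an ideal gas ΔU = nCvΔT with Cv = (5/2)R = 20.8 J/(mol·K).
ΔU = 5.46×20.8×(750−294) = 51700 J.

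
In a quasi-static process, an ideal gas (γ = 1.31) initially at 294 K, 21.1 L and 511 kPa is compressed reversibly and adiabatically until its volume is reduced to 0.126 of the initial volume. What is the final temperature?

559 K

Adiabatic: TV^(γ−1) = const ⇒ T₂ = 294×(7.94)^0.310 = 559 K; PV^γ = const ⇒ P₂ = 7710 kPa.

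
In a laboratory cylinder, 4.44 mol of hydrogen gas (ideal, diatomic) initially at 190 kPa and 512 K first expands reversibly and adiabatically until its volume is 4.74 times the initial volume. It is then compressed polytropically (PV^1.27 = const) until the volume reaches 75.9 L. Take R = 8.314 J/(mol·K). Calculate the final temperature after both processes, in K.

450 K

V₁ = nRT₁/P₁ = 4.44×8.314×512/190 = 99.5 L.
Step 1 — Adiabatic: TV^(γ−1) = const ⇒ T₂ = 512×(0.211)^0.400 = 275 K; PV^γ = const ⇒ P₂ = 21.5 kPa.
ΔU = nCvΔT = 4.44×20.8×(275−512) = -21900 J.
Q = 0 for an adiabatic process, so W = −ΔU = 21900 J.
State after step 1: P = 21.5 kPa, V = 472 L, T = 275 K.
Step 2 — Polytropic n=1.27: T₂ = T₁(V₁/V₂)^(n−1) = 275×(6.21)^0.27 = 450 K; P₂ = P₁(V₁/V₂)^n = 219 kPa.
W = (P₁V₁−P₂V₂)/(n−1) = (21.5×472−219×75.9)/0.27 = -23900 J.
ΔU = nCvΔT = 4.44×20.8×(450−275) = 16200 J.
Q = ΔU + W = -7780 J.
Net over both steps: W = -2050 J, Q = -7780 J, ΔU = -5730 J.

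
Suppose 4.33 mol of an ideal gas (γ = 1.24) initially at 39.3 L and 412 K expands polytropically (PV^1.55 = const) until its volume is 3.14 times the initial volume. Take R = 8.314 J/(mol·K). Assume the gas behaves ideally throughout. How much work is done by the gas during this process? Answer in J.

12600 J

P₁ = nRT₁/V₁ = 4.33×8.314×412/39.3 = 377 kPa.
Polytropic n=1.55: T₂ = T₁(V₁/V₂)^(n−1) = 412×(0.318)^0.55 = 220 K; P₂ = P₁(V₁/V₂)^n = 64.1 kPa.
W = (P₁V₁−P₂V₂)/(n−1) = (377×39.3−64.1×123)/0.55 = 12600 J.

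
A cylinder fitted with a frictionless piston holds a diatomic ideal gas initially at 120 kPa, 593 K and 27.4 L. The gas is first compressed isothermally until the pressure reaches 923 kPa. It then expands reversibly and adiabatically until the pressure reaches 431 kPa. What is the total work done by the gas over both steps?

n = P₁V₁/(RT₁) = 120×27.4/(8.314×593) = 0.667 mol.
Step 1 — Isothermal: T stays 593 K; PV = const ⇒ V₂ = 3.56 L, P₂ = 923 kPa.
ΔU = 0 (ideal gas, T constant).
W = nRT ln(V₂/V₁) = 0.667×8.314×593×ln(0.130) = -6710 J.
Q = ΔU + W = -6710 J.
State after step 1: P = 923 kPa, V = 3.56 L, T = 593 K.
Step 2 — Adiabatic: T₂/T₁ = (P₂/P₁)^((γ−1)/γ) ⇒ T₂ = 593×(0.467)^0.286 = 477 K; V₂ = 6.14 L.
ΔU = nCvΔT = 0.667×20.8×(477−593) = -1610 J.
Q = 0 for an adiabatic process, so W = −ΔU = 1610 J.
Net over both steps: W = -5100 J, Q = -6710 J, ΔU = -1610 J.

-5100 J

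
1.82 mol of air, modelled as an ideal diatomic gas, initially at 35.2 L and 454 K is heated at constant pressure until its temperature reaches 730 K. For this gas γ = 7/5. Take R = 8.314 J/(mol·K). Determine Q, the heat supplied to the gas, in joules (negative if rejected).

P₁ = nRT₁/V₁ = 1.82×8.314×454/35.2 = 195 kPa.
Isobaric: P stays 195 kPa; V/T = const ⇒ T₂ = 730 K, V₂ = 56.6 L.
W = PΔV = 195×(56.6−35.2) kPa·L = 4180 J.
ΔU = nCvΔT = 1.82×20.8×(730−454) = 10400 J.
Q = ΔU + W = nCpΔT = 14600 J.

14600 J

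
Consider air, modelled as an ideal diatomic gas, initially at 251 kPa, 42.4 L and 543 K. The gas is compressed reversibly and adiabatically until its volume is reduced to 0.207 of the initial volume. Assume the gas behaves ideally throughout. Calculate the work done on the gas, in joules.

23400 J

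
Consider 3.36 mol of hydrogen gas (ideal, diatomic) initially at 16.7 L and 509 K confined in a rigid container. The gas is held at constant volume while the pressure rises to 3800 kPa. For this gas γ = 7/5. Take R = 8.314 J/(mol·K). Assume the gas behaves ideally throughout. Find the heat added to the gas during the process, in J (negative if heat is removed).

P₁ = nRT₁/V₁ = 3.36×8.314×509/16.7 = 851 kPa.
Isochoric: V stays 16.7 L; P/T = const ⇒ T₂ = 2270 K, P₂ = 3800 kPa.
W = 0 (no volume change).
ΔU = nCvΔT = 3.36×20.8×(2270−509) = 123000 J.
Q = ΔU = 123000 J.

123000 J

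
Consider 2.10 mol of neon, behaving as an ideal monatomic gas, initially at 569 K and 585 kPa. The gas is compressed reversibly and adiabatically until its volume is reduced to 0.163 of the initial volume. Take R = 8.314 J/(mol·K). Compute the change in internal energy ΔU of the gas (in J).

35000 J

V₁ = nRT₁/P₁ = 2.10×8.314×569/585 = 17.0 L.
Adiabatic: TV^(γ−1) = const ⇒ T₂ = 569×(6.13)^0.667 = 1910 K; PV^γ = const ⇒ P₂ = 12000 kPa.
For an ideal gas ΔU = nCvΔT with Cv = (3/2)R = 12.5 J/(mol·K).
ΔU = 2.10×12.5×(1910−569) = 35000 J.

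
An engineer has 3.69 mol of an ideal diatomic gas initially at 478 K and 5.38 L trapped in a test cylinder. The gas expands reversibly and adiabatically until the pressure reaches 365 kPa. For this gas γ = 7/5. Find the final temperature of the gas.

269 K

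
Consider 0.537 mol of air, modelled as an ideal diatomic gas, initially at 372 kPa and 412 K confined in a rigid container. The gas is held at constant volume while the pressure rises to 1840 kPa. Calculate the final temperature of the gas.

2040 K

V₁ = nRT₁/P₁ = 0.537×8.314×412/372 = 4.94 L.
Isochoric: V stays 4.94 L; P/T = const ⇒ T₂ = 2040 K, P₂ = 1840 kPa.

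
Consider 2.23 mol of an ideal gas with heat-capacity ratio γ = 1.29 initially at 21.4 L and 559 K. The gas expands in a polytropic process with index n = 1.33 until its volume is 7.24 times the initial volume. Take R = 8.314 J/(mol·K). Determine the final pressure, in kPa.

P₁ = nRT₁/V₁ = 2.23×8.314×559/21.4 = 484 kPa.
Polytropic n=1.33: T₂ = T₁(V₁/V₂)^(n−1) = 559×(0.138)^0.33 = 291 K; P₂ = P₁(V₁/V₂)^n = 34.8 kPa.

34.8 kPa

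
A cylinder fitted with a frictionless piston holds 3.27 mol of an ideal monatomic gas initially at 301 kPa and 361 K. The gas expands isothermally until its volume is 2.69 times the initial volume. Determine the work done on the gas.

-9710 J

V₁ = nRT₁/P₁ = 3.27×8.314×361/301 = 32.6 L.
Isothermal: T stays 361 K; PV = const ⇒ V₂ = 87.7 L, P₂ = 112 kPa.
W = nRT ln(V₂/V₁) = 3.27×8.314×361×ln(2.69) = 9710 J.
Work done on the gas = −W_by = -9710 J.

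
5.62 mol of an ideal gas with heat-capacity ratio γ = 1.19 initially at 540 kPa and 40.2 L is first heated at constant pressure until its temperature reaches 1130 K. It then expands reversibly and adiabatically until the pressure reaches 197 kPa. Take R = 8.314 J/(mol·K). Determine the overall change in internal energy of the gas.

122000 J

T₁ = P₁V₁/(nR) = 540×40.2/(5.62×8.314) = 465 K.
Step 1 — Isobaric: P stays 540 kPa; V/T = const ⇒ T₂ = 1130 K, V₂ = 97.8 L.
W = PΔV = 540×(97.8−40.2) kPa·L = 31100 J.
ΔU = nCvΔT = 5.62×43.8×(1130−465) = 164000 J.
Q = ΔU + W = nCpΔT = 195000 J.
State after step 1: P = 540 kPa, V = 97.8 L, T = 1130 K.
Step 2 — Adiabatic: T₂/T₁ = (P₂/P₁)^((γ−1)/γ) ⇒ T₂ = 1130×(0.365)^0.160 = 962 K; V₂ = 228 L.
ΔU = nCvΔT = 5.62×43.8×(962−1130) = -41300 J.
Q = 0 for an adiabatic process, so W = −ΔU = 41300 J.
Net over both steps: W = 72400 J, Q = 195000 J, ΔU = 122000 J.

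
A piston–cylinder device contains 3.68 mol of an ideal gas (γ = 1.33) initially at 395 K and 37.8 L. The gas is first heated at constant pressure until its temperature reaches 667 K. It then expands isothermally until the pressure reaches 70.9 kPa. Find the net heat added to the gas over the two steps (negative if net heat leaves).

64300 J

P₁ = nRT₁/V₁ = 3.68×8.314×395/37.8 = 320 kPa.
Step 1 — Isobaric: P stays 320 kPa; V/T = const ⇒ T₂ = 667 K, V₂ = 63.8 L.
W = PΔV = 320×(63.8−37.8) kPa·L = 8320 J.
ΔU = nCvΔT = 3.68×25.2×(667−395) = 25200 J.
Q = ΔU + W = nCpΔT = 33500 J.
State after step 1: P = 320 kPa, V = 63.8 L, T = 667 K.
Step 2 — Isothermal: T stays 667 K; PV = const ⇒ V₂ = 288 L, P₂ = 70.9 kPa.
ΔU = 0 (ideal gas, T constant).
W = nRT ln(V₂/V₁) = 3.68×8.314×667×ln(4.51) = 30700 J.
Q = ΔU + W = 30700 J.
Net over both steps: W = 39100 J, Q = 64300 J, ΔU = 25200 J.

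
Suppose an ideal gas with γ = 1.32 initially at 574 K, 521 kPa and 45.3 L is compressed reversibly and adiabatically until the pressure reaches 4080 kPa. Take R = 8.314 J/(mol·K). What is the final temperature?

Adiabatic: T₂/T₁ = (P₂/P₁)^((γ−1)/γ) ⇒ T₂ = 574×(7.83)^0.242 = 945 K; V₂ = 9.53 L.

945 K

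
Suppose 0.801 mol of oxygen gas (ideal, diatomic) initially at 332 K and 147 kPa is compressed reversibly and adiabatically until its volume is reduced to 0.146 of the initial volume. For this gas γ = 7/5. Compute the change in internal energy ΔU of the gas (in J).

6410 J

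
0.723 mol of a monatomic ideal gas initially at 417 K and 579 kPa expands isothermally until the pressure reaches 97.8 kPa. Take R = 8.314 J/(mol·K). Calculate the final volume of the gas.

V₁ = nRT₁/P₁ = 0.723×8.314×417/579 = 4.33 L.
Isothermal: T stays 417 K; PV = const ⇒ V₂ = 25.6 L, P₂ = 97.8 kPa.

25.6 L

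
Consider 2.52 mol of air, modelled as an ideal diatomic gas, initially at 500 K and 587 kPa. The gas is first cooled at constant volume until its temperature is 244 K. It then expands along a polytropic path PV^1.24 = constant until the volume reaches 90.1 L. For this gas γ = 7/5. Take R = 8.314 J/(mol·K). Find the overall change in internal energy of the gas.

V₁ = nRT₁/P₁ = 2.52×8.314×500/587 = 17.8 L.
Step 1 — Isochoric: V stays 17.8 L; P/T = const ⇒ T₂ = 244 K, P₂ = 286 kPa.
W = 0 (no volume change).
ΔU = nCvΔT = 2.52×20.8×(244−500) = -13400 J.
Q = ΔU = -13400 J.
State after step 1: P = 286 kPa, V = 17.8 L, T = 244 K.
Step 2 — Polytropic n=1.24: T₂ = T₁(V₁/V₂)^(n−1) = 244×(0.198)^0.24 = 165 K; P₂ = P₁(V₁/V₂)^n = 38.5 kPa.
W = (P₁V₁−P₂V₂)/(n−1) = (286×17.8−38.5×90.1)/0.24 = 6860 J.
ΔU = nCvΔT = 2.52×20.8×(165−244) = -4120 J.
Q = ΔU + W = 2740 J.
Net over both steps: W = 6860 J, Q = -10700 J, ΔU = -17500 J.

-17500 J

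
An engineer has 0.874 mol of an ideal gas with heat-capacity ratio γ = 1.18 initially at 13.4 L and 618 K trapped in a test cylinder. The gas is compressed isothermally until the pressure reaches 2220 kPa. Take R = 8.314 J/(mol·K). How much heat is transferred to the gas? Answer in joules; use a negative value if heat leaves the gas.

-8490 J

P₁ = nRT₁/V₁ = 0.874×8.314×618/13.4 = 335 kPa.
Isothermal: T stays 618 K; PV = const ⇒ V₂ = 2.02 L, P₂ = 2220 kPa.
ΔU = 0 (ideal gas, T constant).
W = nRT ln(V₂/V₁) = 0.874×8.314×618×ln(0.151) = -8490 J.
Q = ΔU + W = -8490 J.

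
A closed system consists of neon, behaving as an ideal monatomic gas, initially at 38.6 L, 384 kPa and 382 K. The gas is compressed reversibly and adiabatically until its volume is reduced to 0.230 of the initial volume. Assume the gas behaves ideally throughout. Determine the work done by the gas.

-37000 J

n = P₁V₁/(RT₁) = 384×38.6/(8.314×382) = 4.67 mol.
Adiabatic: TV^(γ−1) = const ⇒ T₂ = 382×(4.35)^0.667 = 1020 K; PV^γ = const ⇒ P₂ = 4450 kPa.
ΔU = nCvΔT = 4.67×12.5×(1020−382) = 37000 J.
Q = 0 for an adiabatic process, so W = −ΔU = -37000 J.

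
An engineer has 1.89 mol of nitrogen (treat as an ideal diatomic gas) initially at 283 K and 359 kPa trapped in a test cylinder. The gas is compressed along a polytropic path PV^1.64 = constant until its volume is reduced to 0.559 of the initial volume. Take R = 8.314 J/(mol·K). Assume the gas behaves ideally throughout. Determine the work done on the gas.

3130 J

V₁ = nRT₁/P₁ = 1.89×8.314×283/359 = 12.4 L.
Polytropic n=1.64: T₂ = T₁(V₁/V₂)^(n−1) = 283×(1.79)^0.64 = 411 K; P₂ = P₁(V₁/V₂)^n = 932 kPa.
W = (P₁V₁−P₂V₂)/(n−1) = (359×12.4−932×6.92)/0.64 = -3130 J.
Work done on the gas = −W_by = 3130 J.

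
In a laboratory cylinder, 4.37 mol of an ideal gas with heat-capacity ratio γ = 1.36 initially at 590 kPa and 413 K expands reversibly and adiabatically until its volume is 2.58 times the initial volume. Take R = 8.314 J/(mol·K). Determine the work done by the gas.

12000 J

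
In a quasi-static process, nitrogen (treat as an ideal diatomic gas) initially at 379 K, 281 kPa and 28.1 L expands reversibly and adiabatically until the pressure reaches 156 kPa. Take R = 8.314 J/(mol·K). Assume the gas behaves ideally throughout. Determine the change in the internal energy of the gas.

n = P₁V₁/(RT₁) = 281×28.1/(8.314×379) = 2.51 mol.
Adiabatic: T₂/T₁ = (P₂/P₁)^((γ−1)/γ) ⇒ T₂ = 379×(0.555)^0.286 = 320 K; V₂ = 42.8 L.
For an ideal gas ΔU = nCvΔT with Cv = (5/2)R = 20.8 J/(mol·K).
ΔU = 2.51×20.8×(320−379) = -3060 J.

-3060 J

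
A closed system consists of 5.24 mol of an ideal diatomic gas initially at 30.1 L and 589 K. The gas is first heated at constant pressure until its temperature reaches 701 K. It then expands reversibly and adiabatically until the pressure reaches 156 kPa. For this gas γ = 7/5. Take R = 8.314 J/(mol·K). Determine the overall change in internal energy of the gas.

P₁ = nRT₁/V₁ = 5.24×8.314×589/30.1 = 852 kPa.
Step 1 — Isobaric: P stays 852 kPa; V/T = const ⇒ T₂ = 701 K, V₂ = 35.8 L.
W = PΔV = 852×(35.8−30.1) kPa·L = 4880 J.
ΔU = nCvΔT = 5.24×20.8×(701−589) = 12200 J.
Q = ΔU + W = nCpΔT = 17100 J.
State after step 1: P = 852 kPa, V = 35.8 L, T = 701 K.
Step 2 — Adiabatic: T₂/T₁ = (P₂/P₁)^((γ−1)/γ) ⇒ T₂ = 701×(0.183)^0.286 = 432 K; V₂ = 121 L.
ΔU = nCvΔT = 5.24×20.8×(432−701) = -29400 J.
Q = 0 for an adiabatic process, so W = −ΔU = 29400 J.
Net over both steps: W = 34200 J, Q = 17100 J, ΔU = -17200 J.

-17200 J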